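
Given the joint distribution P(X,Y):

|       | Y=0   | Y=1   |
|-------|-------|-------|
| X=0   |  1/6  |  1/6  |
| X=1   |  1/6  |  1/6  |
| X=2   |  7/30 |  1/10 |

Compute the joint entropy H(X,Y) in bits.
2.5454 bits

H(X,Y) = -Σ_{x,y} P(x,y) log₂ P(x,y). Per-cell terms -P(x,y)·log₂P(x,y):
  X=0: 0.43083, 0.43083
  X=1: 0.43083, 0.43083
  X=2: 0.48989, 0.33219
Sum of the 6 terms: H(X,Y) = 2.5454 bits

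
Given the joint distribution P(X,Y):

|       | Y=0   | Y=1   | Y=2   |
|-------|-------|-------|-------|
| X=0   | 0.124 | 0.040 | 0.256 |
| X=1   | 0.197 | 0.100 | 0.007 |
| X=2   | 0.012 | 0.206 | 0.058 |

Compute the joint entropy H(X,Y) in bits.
2.6908 bits

H(X,Y) = -Σ_{x,y} P(x,y) log₂ P(x,y). Per-cell terms -P(x,y)·log₂P(x,y):
  X=0: 0.3734, 0.1858, 0.5032
  X=1: 0.4617, 0.3322, 0.0501
  X=2: 0.0766, 0.4695, 0.2383
Sum of the 9 terms: H(X,Y) = 2.6908 bits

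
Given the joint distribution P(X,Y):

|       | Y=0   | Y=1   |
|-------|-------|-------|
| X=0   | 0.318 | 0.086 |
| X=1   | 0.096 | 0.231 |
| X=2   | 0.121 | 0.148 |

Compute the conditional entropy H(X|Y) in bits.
1.4231 bits

H(X|Y) = H(X,Y) - H(Y)

H(X,Y) = -Σ_{x,y} P(x,y) log₂ P(x,y). Per-cell terms -P(x,y)·log₂P(x,y):
  X=0: 0.52562, 0.30440
  X=1: 0.32456, 0.48834
  X=2: 0.36868, 0.40794
Sum of the 6 terms: H(X,Y) = 2.41954 bits

Marginal of Y (column sums):
  P(Y=0) = 0.318 + 0.096 + 0.121 = 0.535
  P(Y=1) = 0.086 + 0.231 + 0.148 = 0.465
H(Y) = -[0.535·log₂(0.535) + 0.465·log₂(0.465)]
  = 0.48278 + 0.51368 = 0.99646 bits

H(X|Y) = H(X,Y) - H(Y) = 2.41954 - 0.99646 = 1.4231 bits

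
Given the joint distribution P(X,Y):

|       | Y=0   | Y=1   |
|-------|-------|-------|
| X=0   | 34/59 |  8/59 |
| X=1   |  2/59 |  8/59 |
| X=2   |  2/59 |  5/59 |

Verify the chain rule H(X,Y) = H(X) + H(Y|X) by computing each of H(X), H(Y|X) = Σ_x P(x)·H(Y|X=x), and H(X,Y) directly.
H(X) = 1.1479 bits, H(Y|X) = 0.7248 bits, H(X,Y) = 1.8728 bits

Marginal of X (row sums):
  P(X=0) = 34/59 + 8/59 = 42/59
  P(X=1) = 2/59 + 8/59 = 10/59
  P(X=2) = 2/59 + 5/59 = 7/59
H(X) = -[(42/59)·log₂(42/59) + (10/59)·log₂(10/59) + (7/59)·log₂(7/59)]
  = 0.3490 + 0.4340 + 0.3649 = 1.1479 bits

H(Y|X) = Σ_x P(x)·H(Y|X=x):
  X=0: P(X=0) = 42/59, P(Y|X=0) = (17/21, 4/21) → H(Y|X=0) = 0.7025
  X=1: P(X=1) = 10/59, P(Y|X=1) = (1/5, 4/5) → H(Y|X=1) = 0.7219
  X=2: P(X=2) = 7/59, P(Y|X=2) = (2/7, 5/7) → H(Y|X=2) = 0.8631
H(Y|X) = (42/59)·0.7025 + (10/59)·0.7219 + (7/59)·0.8631 = 0.7248 bits

H(X,Y) = -Σ_{x,y} P(x,y) log₂ P(x,y). Per-cell terms -P(x,y)·log₂P(x,y):
  X=0: 0.4582, 0.3909
  X=1: 0.1655, 0.3909
  X=2: 0.1655, 0.3018
Sum of the 6 terms: H(X,Y) = 1.8728 bits

Chain rule check:
  H(X) + H(Y|X) = 1.1479 + 0.7248 = 1.8727 bits
  H(X,Y) = 1.8728 bits
✓ Chain rule verified (Δ = 0.0001 is 4-dp rounding noise: each of the three values was rounded independently).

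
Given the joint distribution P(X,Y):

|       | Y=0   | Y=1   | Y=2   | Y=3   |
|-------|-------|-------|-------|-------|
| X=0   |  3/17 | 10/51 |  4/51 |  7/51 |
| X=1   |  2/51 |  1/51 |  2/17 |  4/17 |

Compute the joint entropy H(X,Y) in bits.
2.7326 bits

H(X,Y) = -Σ_{x,y} P(x,y) log₂ P(x,y). Per-cell terms -P(x,y)·log₂P(x,y):
  X=0: 0.44162, 0.46088, 0.28803, 0.39324
  X=1: 0.18323, 0.11122, 0.36323, 0.49117
Sum of the 8 terms: H(X,Y) = 2.7326 bits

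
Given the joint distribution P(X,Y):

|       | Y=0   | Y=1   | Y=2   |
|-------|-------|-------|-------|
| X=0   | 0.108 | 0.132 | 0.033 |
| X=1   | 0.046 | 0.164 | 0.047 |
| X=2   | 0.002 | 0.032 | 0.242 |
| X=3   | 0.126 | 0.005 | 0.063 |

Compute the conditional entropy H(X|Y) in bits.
1.4990 bits

H(X|Y) = H(X,Y) - H(Y)

H(X,Y) = -Σ_{x,y} P(x,y) log₂ P(x,y). Per-cell terms -P(x,y)·log₂P(x,y):
  X=0: 0.346777, 0.385624, 0.162406
  X=1: 0.204342, 0.427750, 0.207326
  X=2: 0.017932, 0.158905, 0.495355
  X=3: 0.376552, 0.038219, 0.251276
Sum of the 12 terms: H(X,Y) = 3.07246 bits

Marginal of Y (column sums):
  P(Y=0) = 0.108 + 0.046 + 0.002 + 0.126 = 0.282
  P(Y=1) = 0.132 + 0.164 + 0.032 + 0.005 = 0.333
  P(Y=2) = 0.033 + 0.047 + 0.242 + 0.063 = 0.385
H(Y) = -[0.282·log₂(0.282) + 0.333·log₂(0.333) + 0.385·log₂(0.385)]
  = 0.514998 + 0.528273 + 0.530172 = 1.57344 bits

H(X|Y) = H(X,Y) - H(Y) = 3.07246 - 1.57344 = 1.4990 bits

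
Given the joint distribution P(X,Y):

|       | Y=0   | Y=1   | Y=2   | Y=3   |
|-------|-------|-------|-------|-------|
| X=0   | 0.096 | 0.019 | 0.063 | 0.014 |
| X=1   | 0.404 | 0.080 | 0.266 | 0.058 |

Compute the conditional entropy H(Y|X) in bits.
1.6313 bits

H(Y|X) = H(X,Y) - H(X)

H(X,Y) = -Σ_{x,y} P(x,y) log₂ P(x,y). Per-cell terms -P(x,y)·log₂P(x,y):
  X=0: 0.32456, 0.10864, 0.25128, 0.08622
  X=1: 0.52826, 0.29151, 0.50819, 0.23825
Sum of the 8 terms: H(X,Y) = 2.3369 bits

Marginal of X (row sums):
  P(X=0) = 0.096 + 0.019 + 0.063 + 0.014 = 0.192
  P(X=1) = 0.404 + 0.080 + 0.266 + 0.058 = 0.808
H(X) = -[0.192·log₂(0.192) + 0.808·log₂(0.808)]
  = 0.45712 + 0.24852 = 0.7056 bits

H(Y|X) = H(X,Y) - H(X) = 2.3369 - 0.7056 = 1.6313 bits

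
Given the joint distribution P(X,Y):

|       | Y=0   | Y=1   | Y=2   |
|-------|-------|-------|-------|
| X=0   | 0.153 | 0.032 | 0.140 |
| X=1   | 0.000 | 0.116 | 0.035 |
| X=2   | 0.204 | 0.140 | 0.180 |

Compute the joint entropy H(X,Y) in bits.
2.8104 bits

H(X,Y) = -Σ_{x,y} P(x,y) log₂ P(x,y). Per-cell terms -P(x,y)·log₂P(x,y):
  X=0: 0.4144, 0.1589, 0.3971
  X=1: 0.0000, 0.3605, 0.1693
  X=2: 0.4678, 0.3971, 0.4453
  (cells with P = 0 contribute 0)
Sum of the 9 terms: H(X,Y) = 2.8104 bits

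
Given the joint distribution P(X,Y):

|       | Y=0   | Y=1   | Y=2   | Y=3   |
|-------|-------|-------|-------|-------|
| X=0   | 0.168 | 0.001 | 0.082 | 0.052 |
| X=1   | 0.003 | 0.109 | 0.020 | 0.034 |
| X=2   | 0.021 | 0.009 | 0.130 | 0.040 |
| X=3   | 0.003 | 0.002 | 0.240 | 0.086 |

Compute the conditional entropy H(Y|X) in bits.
1.2562 bits

H(Y|X) = H(X,Y) - H(X)

H(X,Y) = -Σ_{x,y} P(x,y) log₂ P(x,y). Per-cell terms -P(x,y)·log₂P(x,y):
  X=0: 0.43234, 0.00997, 0.29588, 0.22180
  X=1: 0.02514, 0.34854, 0.11288, 0.16586
  X=2: 0.11704, 0.06116, 0.38264, 0.18575
  X=3: 0.02514, 0.01793, 0.49413, 0.30440
Sum of the 16 terms: H(X,Y) = 3.2006 bits

Marginal of X (row sums):
  P(X=0) = 0.168 + 0.001 + 0.082 + 0.052 = 0.303
  P(X=1) = 0.003 + 0.109 + 0.020 + 0.034 = 0.166
  P(X=2) = 0.021 + 0.009 + 0.130 + 0.040 = 0.200
  P(X=3) = 0.003 + 0.002 + 0.240 + 0.086 = 0.331
H(X) = -[0.303·log₂(0.303) + 0.166·log₂(0.166) + 0.200·log₂(0.200) + 0.331·log₂(0.331)]
  = 0.52195 + 0.43006 + 0.46439 + 0.52798 = 1.9444 bits

H(Y|X) = H(X,Y) - H(X) = 3.2006 - 1.9444 = 1.2562 bits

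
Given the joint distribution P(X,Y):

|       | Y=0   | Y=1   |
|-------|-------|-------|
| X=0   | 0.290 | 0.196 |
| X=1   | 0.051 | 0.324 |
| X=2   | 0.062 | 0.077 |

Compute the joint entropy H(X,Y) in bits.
2.2580 bits

H(X,Y) = -Σ_{x,y} P(x,y) log₂ P(x,y). Per-cell terms -P(x,y)·log₂P(x,y):
  X=0: 0.5179, 0.4608
  X=1: 0.2190, 0.5268
  X=2: 0.2487, 0.2848
Sum of the 6 terms: H(X,Y) = 2.2580 bits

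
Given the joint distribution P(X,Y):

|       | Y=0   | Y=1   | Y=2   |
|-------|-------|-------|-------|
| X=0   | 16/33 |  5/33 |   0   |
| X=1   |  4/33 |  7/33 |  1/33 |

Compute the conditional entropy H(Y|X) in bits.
0.9696 bits

H(Y|X) = H(X,Y) - H(X)

H(X,Y) = -Σ_{x,y} P(x,y) log₂ P(x,y). Per-cell terms -P(x,y)·log₂P(x,y):
  X=0: 0.5064, 0.4125, 0.0000
  X=1: 0.3690, 0.4745, 0.1529
  (cells with P = 0 contribute 0)
Sum of the 6 terms: H(X,Y) = 1.9153 bits

Marginal of X (row sums):
  P(X=0) = 16/33 + 5/33 + 0 = 7/11
  P(X=1) = 4/33 + 7/33 + 1/33 = 4/11
H(X) = -[(7/11)·log₂(7/11) + (4/11)·log₂(4/11)]
  = 0.4150 + 0.5307 = 0.9457 bits

H(Y|X) = H(X,Y) - H(X) = 1.9153 - 0.9457 = 0.9696 bits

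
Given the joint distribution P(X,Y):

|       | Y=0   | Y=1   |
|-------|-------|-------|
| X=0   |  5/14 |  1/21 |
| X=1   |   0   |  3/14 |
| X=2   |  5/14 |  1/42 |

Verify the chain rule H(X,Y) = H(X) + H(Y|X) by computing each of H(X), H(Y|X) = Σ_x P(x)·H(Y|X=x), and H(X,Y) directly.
H(X) = 1.5348 bits, H(Y|X) = 0.3400 bits, H(X,Y) = 1.8748 bits

Marginal of X (row sums):
  P(X=0) = 5/14 + 1/21 = 17/42
  P(X=1) = 0 + 3/14 = 3/14
  P(X=2) = 5/14 + 1/42 = 8/21
H(X) = -[(17/42)·log₂(17/42) + (3/14)·log₂(3/14) + (8/21)·log₂(8/21)]
  = 0.5282 + 0.4762 + 0.5304 = 1.5348 bits

H(Y|X) = Σ_x P(x)·H(Y|X=x):
  X=0: P(X=0) = 17/42, P(Y|X=0) = (15/17, 2/17) → H(Y|X=0) = 0.5226
  X=1: P(X=1) = 3/14, P(Y|X=1) = (0, 1) → H(Y|X=1) = 0.0000
  X=2: P(X=2) = 8/21, P(Y|X=2) = (15/16, 1/16) → H(Y|X=2) = 0.3373
H(Y|X) = (17/42)·0.5226 + (3/14)·0.0000 + (8/21)·0.3373 = 0.3400 bits

H(X,Y) = -Σ_{x,y} P(x,y) log₂ P(x,y). Per-cell terms -P(x,y)·log₂P(x,y):
  X=0: 0.5305, 0.2092
  X=1: 0.0000, 0.4762
  X=2: 0.5305, 0.1284
  (cells with P = 0 contribute 0)
Sum of the 6 terms: H(X,Y) = 1.8748 bits

Chain rule check:
  H(X) + H(Y|X) = 1.5348 + 0.3400 = 1.8748 bits
  H(X,Y) = 1.8748 bits
✓ Chain rule verified.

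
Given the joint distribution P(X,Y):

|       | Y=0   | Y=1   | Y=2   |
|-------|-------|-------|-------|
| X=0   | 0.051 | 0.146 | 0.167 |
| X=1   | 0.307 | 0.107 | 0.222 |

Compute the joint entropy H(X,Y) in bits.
2.4055 bits

H(X,Y) = -Σ_{x,y} P(x,y) log₂ P(x,y). Per-cell terms -P(x,y)·log₂P(x,y):
  X=0: 0.2190, 0.4053, 0.4312
  X=1: 0.5230, 0.3450, 0.4820
Sum of the 6 terms: H(X,Y) = 2.4055 bits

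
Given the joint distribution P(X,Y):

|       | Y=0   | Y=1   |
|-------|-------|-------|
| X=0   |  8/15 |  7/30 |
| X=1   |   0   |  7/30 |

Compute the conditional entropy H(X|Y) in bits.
0.4667 bits

H(X|Y) = H(X,Y) - H(Y)

H(X,Y) = -Σ_{x,y} P(x,y) log₂ P(x,y). Per-cell terms -P(x,y)·log₂P(x,y):
  X=0: 0.4837, 0.4899
  X=1: 0.0000, 0.4899
  (cells with P = 0 contribute 0)
Sum of the 4 terms: H(X,Y) = 1.4635 bits

Marginal of Y (column sums):
  P(Y=0) = 8/15 + 0 = 8/15
  P(Y=1) = 7/30 + 7/30 = 7/15
H(Y) = -[(8/15)·log₂(8/15) + (7/15)·log₂(7/15)]
  = 0.4837 + 0.5131 = 0.9968 bits

H(X|Y) = H(X,Y) - H(Y) = 1.4635 - 0.9968 = 0.4667 bits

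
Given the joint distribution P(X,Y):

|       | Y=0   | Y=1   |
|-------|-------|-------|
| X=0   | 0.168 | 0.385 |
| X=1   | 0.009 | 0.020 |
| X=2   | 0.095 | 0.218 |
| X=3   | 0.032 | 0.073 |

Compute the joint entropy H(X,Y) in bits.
2.3728 bits

H(X,Y) = -Σ_{x,y} P(x,y) log₂ P(x,y). Per-cell terms -P(x,y)·log₂P(x,y):
  X=0: 0.4323, 0.5302
  X=1: 0.0612, 0.1129
  X=2: 0.3226, 0.4791
  X=3: 0.1589, 0.2756
Sum of the 8 terms: H(X,Y) = 2.3728 bits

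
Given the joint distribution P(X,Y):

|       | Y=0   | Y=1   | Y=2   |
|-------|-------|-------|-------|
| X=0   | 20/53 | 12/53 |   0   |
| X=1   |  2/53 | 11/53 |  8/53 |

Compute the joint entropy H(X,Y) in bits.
2.0768 bits

H(X,Y) = -Σ_{x,y} P(x,y) log₂ P(x,y). Per-cell terms -P(x,y)·log₂P(x,y):
  X=0: 0.5306, 0.4852, 0.0000
  X=1: 0.1784, 0.4708, 0.4118
  (cells with P = 0 contribute 0)
Sum of the 6 terms: H(X,Y) = 2.0768 bits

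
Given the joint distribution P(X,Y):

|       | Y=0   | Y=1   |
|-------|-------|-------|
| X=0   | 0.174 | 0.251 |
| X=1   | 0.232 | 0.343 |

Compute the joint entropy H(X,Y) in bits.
1.9580 bits

H(X,Y) = -Σ_{x,y} P(x,y) log₂ P(x,y). Per-cell terms -P(x,y)·log₂P(x,y):
  X=0: 0.43897, 0.50055
  X=1: 0.48901, 0.52950
Sum of the 4 terms: H(X,Y) = 1.9580 bits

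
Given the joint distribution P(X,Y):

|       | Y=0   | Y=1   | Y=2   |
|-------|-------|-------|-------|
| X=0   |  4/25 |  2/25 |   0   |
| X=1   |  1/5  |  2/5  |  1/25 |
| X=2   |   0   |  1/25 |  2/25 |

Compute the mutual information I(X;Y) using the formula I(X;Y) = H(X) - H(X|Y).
0.2908 bits

I(X;Y) = H(X) - H(X|Y)

Marginal of X (row sums):
  P(X=0) = 4/25 + 2/25 + 0 = 6/25
  P(X=1) = 1/5 + 2/5 + 1/25 = 16/25
  P(X=2) = 0 + 1/25 + 2/25 = 3/25
H(X) = -[(6/25)·log₂(6/25) + (16/25)·log₂(16/25) + (3/25)·log₂(3/25)]
  = 0.49413 + 0.41207 + 0.36707 = 1.27327 bits

Marginal of Y (column sums):
  P(Y=0) = 4/25 + 1/5 + 0 = 9/25
  P(Y=1) = 2/25 + 2/5 + 1/25 = 13/25
  P(Y=2) = 0 + 1/25 + 2/25 = 3/25
H(X|Y) = Σ_y P(y)·H(X|Y=y):
  Y=0: P(Y=0) = 9/25, P(X|Y=0) = (4/9, 5/9, 0) → H(X|Y=0) = 0.99108
  Y=1: P(Y=1) = 13/25, P(X|Y=1) = (2/13, 10/13, 1/13) → H(X|Y=1) = 0.99126
  Y=2: P(Y=2) = 3/25, P(X|Y=2) = (0, 1/3, 2/3) → H(X|Y=2) = 0.91830
H(X|Y) = (9/25)·0.99108 + (13/25)·0.99126 + (3/25)·0.91830 = 0.98244 bits

I(X;Y) = H(X) - H(X|Y) = 1.27327 - 0.98244 = 0.2908 bits

Cross-check via I(X;Y) = H(X) + H(Y) - H(X,Y): computing H(Y) from the column sums and H(X,Y) from the 9 cells in the same way gives H(Y) = 1.38826 bits and H(X,Y) = 2.37070 bits, so
I(X;Y) = 1.27327 + 1.38826 - 2.37070 = 0.2908 bits ✓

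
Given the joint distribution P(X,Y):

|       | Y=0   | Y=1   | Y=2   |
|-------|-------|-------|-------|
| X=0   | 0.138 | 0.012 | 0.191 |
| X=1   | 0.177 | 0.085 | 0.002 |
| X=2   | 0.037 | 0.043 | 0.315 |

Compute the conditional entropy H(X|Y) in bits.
1.1619 bits

H(X|Y) = H(X,Y) - H(Y)

H(X,Y) = -Σ_{x,y} P(x,y) log₂ P(x,y). Per-cell terms -P(x,y)·log₂P(x,y):
  X=0: 0.39430, 0.07657, 0.45618
  X=1: 0.44218, 0.30229, 0.01793
  X=2: 0.17598, 0.19520, 0.52497
Sum of the 9 terms: H(X,Y) = 2.5856 bits

Marginal of Y (column sums):
  P(Y=0) = 0.138 + 0.177 + 0.037 = 0.352
  P(Y=1) = 0.012 + 0.085 + 0.043 = 0.140
  P(Y=2) = 0.191 + 0.002 + 0.315 = 0.508
H(Y) = -[0.352·log₂(0.352) + 0.140·log₂(0.140) + 0.508·log₂(0.508)]
  = 0.53024 + 0.39711 + 0.49637 = 1.4237 bits

H(X|Y) = H(X,Y) - H(Y) = 2.5856 - 1.4237 = 1.1619 bits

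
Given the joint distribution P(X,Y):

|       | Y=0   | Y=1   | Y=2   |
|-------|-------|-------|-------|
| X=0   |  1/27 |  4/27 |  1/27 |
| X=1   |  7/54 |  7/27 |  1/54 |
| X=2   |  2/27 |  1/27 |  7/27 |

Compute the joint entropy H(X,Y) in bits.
2.7131 bits

H(X,Y) = -Σ_{x,y} P(x,y) log₂ P(x,y). Per-cell terms -P(x,y)·log₂P(x,y):
  X=0: 0.17611, 0.40813, 0.17611
  X=1: 0.38209, 0.50492, 0.10657
  X=2: 0.27814, 0.17611, 0.50492
Sum of the 9 terms: H(X,Y) = 2.7131 bits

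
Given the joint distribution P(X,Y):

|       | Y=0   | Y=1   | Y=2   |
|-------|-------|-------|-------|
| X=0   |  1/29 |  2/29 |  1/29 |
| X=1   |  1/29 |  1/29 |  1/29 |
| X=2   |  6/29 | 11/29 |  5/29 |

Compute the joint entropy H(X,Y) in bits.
2.5417 bits

H(X,Y) = -Σ_{x,y} P(x,y) log₂ P(x,y). Per-cell terms -P(x,y)·log₂P(x,y):
  X=0: 0.1675, 0.2661, 0.1675
  X=1: 0.1675, 0.1675, 0.1675
  X=2: 0.4703, 0.5305, 0.4373
Sum of the 9 terms: H(X,Y) = 2.5417 bits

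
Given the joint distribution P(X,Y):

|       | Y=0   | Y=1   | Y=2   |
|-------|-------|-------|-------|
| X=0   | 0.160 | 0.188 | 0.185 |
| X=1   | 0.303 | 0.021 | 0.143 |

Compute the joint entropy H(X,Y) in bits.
2.3669 bits

H(X,Y) = -Σ_{x,y} P(x,y) log₂ P(x,y). Per-cell terms -P(x,y)·log₂P(x,y):
  X=0: 0.4230, 0.4533, 0.4504
  X=1: 0.5220, 0.1170, 0.4012
Sum of the 6 terms: H(X,Y) = 2.3669 bits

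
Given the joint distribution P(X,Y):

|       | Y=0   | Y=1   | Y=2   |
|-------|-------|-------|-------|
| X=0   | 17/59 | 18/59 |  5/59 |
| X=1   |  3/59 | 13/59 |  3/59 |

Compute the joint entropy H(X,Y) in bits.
2.2594 bits

H(X,Y) = -Σ_{x,y} P(x,y) log₂ P(x,y). Per-cell terms -P(x,y)·log₂P(x,y):
  X=0: 0.5173, 0.5225, 0.3018
  X=1: 0.2185, 0.4808, 0.2185
Sum of the 6 terms: H(X,Y) = 2.2594 bits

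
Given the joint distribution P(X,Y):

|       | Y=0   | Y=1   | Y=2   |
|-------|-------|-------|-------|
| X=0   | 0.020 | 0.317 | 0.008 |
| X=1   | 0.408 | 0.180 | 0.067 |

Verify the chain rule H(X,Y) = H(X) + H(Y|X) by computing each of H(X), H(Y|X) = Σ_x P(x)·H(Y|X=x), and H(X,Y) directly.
H(X) = 0.9295 bits, H(Y|X) = 0.9988 bits, H(X,Y) = 1.9283 bits

Marginal of X (row sums):
  P(X=0) = 0.020 + 0.317 + 0.008 = 0.345
  P(X=1) = 0.408 + 0.180 + 0.067 = 0.655
H(X) = -[0.345·log₂(0.345) + 0.655·log₂(0.655)]
  = 0.5297 + 0.3998 = 0.9295 bits

H(Y|X) = Σ_x P(x)·H(Y|X=x):
  X=0: P(X=0) = 0.345, P(Y|X=0) = (4/69, 317/345, 8/345) → H(Y|X=0) = 0.4763
  X=1: P(X=1) = 0.655, P(Y|X=1) = (408/655, 36/131, 67/655) → H(Y|X=1) = 1.2740
H(Y|X) = 0.345·0.4763 + 0.655·1.2740 = 0.9988 bits

H(X,Y) = -Σ_{x,y} P(x,y) log₂ P(x,y). Per-cell terms -P(x,y)·log₂P(x,y):
  X=0: 0.1129, 0.5254, 0.0557
  X=1: 0.5277, 0.4453, 0.2613
Sum of the 6 terms: H(X,Y) = 1.9283 bits

Chain rule check:
  H(X) + H(Y|X) = 0.9295 + 0.9988 = 1.9283 bits
  H(X,Y) = 1.9283 bits
✓ Chain rule verified.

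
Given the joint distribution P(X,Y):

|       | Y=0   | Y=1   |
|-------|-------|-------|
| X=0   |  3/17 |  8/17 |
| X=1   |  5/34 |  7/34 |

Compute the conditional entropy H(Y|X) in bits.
0.8928 bits

H(Y|X) = H(X,Y) - H(X)

H(X,Y) = -Σ_{x,y} P(x,y) log₂ P(x,y). Per-cell terms -P(x,y)·log₂P(x,y):
  X=0: 0.44162, 0.51175
  X=1: 0.40670, 0.46943
Sum of the 4 terms: H(X,Y) = 1.8295 bits

Marginal of X (row sums):
  P(X=0) = 3/17 + 8/17 = 11/17
  P(X=1) = 5/34 + 7/34 = 6/17
H(X) = -[(11/17)·log₂(11/17) + (6/17)·log₂(6/17)]
  = 0.40637 + 0.53029 = 0.9367 bits

H(Y|X) = H(X,Y) - H(X) = 1.8295 - 0.9367 = 0.8928 bits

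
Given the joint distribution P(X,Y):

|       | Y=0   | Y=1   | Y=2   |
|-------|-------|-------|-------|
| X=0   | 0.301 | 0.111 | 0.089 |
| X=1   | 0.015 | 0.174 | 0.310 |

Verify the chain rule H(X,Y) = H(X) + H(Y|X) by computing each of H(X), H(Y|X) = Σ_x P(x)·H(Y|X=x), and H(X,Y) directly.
H(X) = 1.0000 bits, H(Y|X) = 1.2377 bits, H(X,Y) = 2.2377 bits

Marginal of X (row sums):
  P(X=0) = 0.301 + 0.111 + 0.089 = 0.501
  P(X=1) = 0.015 + 0.174 + 0.310 = 0.499
H(X) = -[0.501·log₂(0.501) + 0.499·log₂(0.499)]
  = 0.4996 + 0.5004 = 1.0000 bits

H(Y|X) = Σ_x P(x)·H(Y|X=x):
  X=0: P(X=0) = 0.501, P(Y|X=0) = (301/501, 37/167, 89/501) → H(Y|X=0) = 1.3662
  X=1: P(X=1) = 0.499, P(Y|X=1) = (15/499, 174/499, 310/499) → H(Y|X=1) = 1.1086
H(Y|X) = 0.501·1.3662 + 0.499·1.1086 = 1.2377 bits

H(X,Y) = -Σ_{x,y} P(x,y) log₂ P(x,y). Per-cell terms -P(x,y)·log₂P(x,y):
  X=0: 0.5214, 0.3520, 0.3106
  X=1: 0.0909, 0.4390, 0.5238
Sum of the 6 terms: H(X,Y) = 2.2377 bits

Chain rule check:
  H(X) + H(Y|X) = 1.0000 + 1.2377 = 2.2377 bits
  H(X,Y) = 2.2377 bits
✓ Chain rule verified.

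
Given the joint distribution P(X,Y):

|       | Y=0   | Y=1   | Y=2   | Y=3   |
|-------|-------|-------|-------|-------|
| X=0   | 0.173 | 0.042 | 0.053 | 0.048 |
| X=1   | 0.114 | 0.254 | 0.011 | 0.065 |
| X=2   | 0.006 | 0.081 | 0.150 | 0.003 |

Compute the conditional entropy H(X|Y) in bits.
1.1398 bits

H(X|Y) = H(X,Y) - H(Y)

H(X,Y) = -Σ_{x,y} P(x,y) log₂ P(x,y). Per-cell terms -P(x,y)·log₂P(x,y):
  X=0: 0.437890, 0.192086, 0.224607, 0.210279
  X=1: 0.357150, 0.502183, 0.071570, 0.256322
  X=2: 0.044285, 0.293701, 0.410545, 0.025142
Sum of the 12 terms: H(X,Y) = 3.02576 bits

Marginal of Y (column sums):
  P(Y=0) = 0.173 + 0.114 + 0.006 = 0.293
  P(Y=1) = 0.042 + 0.254 + 0.081 = 0.377
  P(Y=2) = 0.053 + 0.011 + 0.150 = 0.214
  P(Y=3) = 0.048 + 0.065 + 0.003 = 0.116
H(Y) = -[0.293·log₂(0.293) + 0.377·log₂(0.377) + 0.214·log₂(0.214) + 0.116·log₂(0.116)]
  = 0.518911 + 0.530576 + 0.476004 + 0.360505 = 1.88600 bits

H(X|Y) = H(X,Y) - H(Y) = 3.02576 - 1.88600 = 1.1398 bits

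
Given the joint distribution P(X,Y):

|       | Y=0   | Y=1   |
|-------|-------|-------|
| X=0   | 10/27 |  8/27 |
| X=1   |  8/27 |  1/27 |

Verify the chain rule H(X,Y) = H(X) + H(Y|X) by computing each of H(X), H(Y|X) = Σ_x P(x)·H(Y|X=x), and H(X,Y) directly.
H(X) = 0.9183 bits, H(Y|X) = 0.8285 bits, H(X,Y) = 1.7468 bits

Marginal of X (row sums):
  P(X=0) = 10/27 + 8/27 = 2/3
  P(X=1) = 8/27 + 1/27 = 1/3
H(X) = -[(2/3)·log₂(2/3) + (1/3)·log₂(1/3)]
  = 0.3900 + 0.5283 = 0.9183 bits

H(Y|X) = Σ_x P(x)·H(Y|X=x):
  X=0: P(X=0) = 2/3, P(Y|X=0) = (5/9, 4/9) → H(Y|X=0) = 0.9911
  X=1: P(X=1) = 1/3, P(Y|X=1) = (8/9, 1/9) → H(Y|X=1) = 0.5033
H(Y|X) = (2/3)·0.9911 + (1/3)·0.5033 = 0.8285 bits

H(X,Y) = -Σ_{x,y} P(x,y) log₂ P(x,y). Per-cell terms -P(x,y)·log₂P(x,y):
  X=0: 0.5307, 0.5200
  X=1: 0.5200, 0.1761
Sum of the 4 terms: H(X,Y) = 1.7468 bits

Chain rule check:
  H(X) + H(Y|X) = 0.9183 + 0.8285 = 1.7468 bits
  H(X,Y) = 1.7468 bits
✓ Chain rule verified.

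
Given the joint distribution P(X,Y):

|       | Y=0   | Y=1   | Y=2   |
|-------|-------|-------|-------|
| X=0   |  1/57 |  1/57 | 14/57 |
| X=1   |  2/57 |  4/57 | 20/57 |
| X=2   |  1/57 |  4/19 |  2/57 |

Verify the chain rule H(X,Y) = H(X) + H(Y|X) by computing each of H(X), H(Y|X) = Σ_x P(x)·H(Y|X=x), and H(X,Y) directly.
H(X) = 1.5379 bits, H(Y|X) = 0.8781 bits, H(X,Y) = 2.4160 bits

Marginal of X (row sums):
  P(X=0) = 1/57 + 1/57 + 14/57 = 16/57
  P(X=1) = 2/57 + 4/57 + 20/57 = 26/57
  P(X=2) = 1/57 + 4/19 + 2/57 = 5/19
H(X) = -[(16/57)·log₂(16/57) + (26/57)·log₂(26/57) + (5/19)·log₂(5/19)]
  = 0.51450 + 0.51656 + 0.50684 = 1.5379 bits

H(Y|X) = Σ_x P(x)·H(Y|X=x):
  X=0: P(X=0) = 16/57, P(Y|X=0) = (1/16, 1/16, 7/8) → H(Y|X=0) = 0.66856
  X=1: P(X=1) = 26/57, P(Y|X=1) = (1/13, 2/13, 10/13) → H(Y|X=1) = 0.99126
  X=2: P(X=2) = 5/19, P(Y|X=2) = (1/15, 4/5, 2/15) → H(Y|X=2) = 0.90559
H(Y|X) = (16/57)·0.66856 + (26/57)·0.99126 + (5/19)·0.90559 = 0.8781 bits

H(X,Y) = -Σ_{x,y} P(x,y) log₂ P(x,y). Per-cell terms -P(x,y)·log₂P(x,y):
  X=0: 0.10233, 0.10233, 0.49750
  X=1: 0.16958, 0.26897, 0.53016
  X=2: 0.10233, 0.47325, 0.16958
Sum of the 9 terms: H(X,Y) = 2.4160 bits

Chain rule check:
  H(X) + H(Y|X) = 1.5379 + 0.8781 = 2.4160 bits
  H(X,Y) = 2.4160 bits
✓ Chain rule verified.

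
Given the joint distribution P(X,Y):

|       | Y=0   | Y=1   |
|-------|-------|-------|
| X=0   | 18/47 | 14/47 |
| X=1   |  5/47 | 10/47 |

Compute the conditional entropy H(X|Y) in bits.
0.8700 bits

H(X|Y) = H(X,Y) - H(Y)

H(X,Y) = -Σ_{x,y} P(x,y) log₂ P(x,y). Per-cell terms -P(x,y)·log₂P(x,y):
  X=0: 0.53030, 0.52045
  X=1: 0.34390, 0.47503
Sum of the 4 terms: H(X,Y) = 1.8697 bits

Marginal of Y (column sums):
  P(Y=0) = 18/47 + 5/47 = 23/47
  P(Y=1) = 14/47 + 10/47 = 24/47
H(Y) = -[(23/47)·log₂(23/47) + (24/47)·log₂(24/47)]
  = 0.50455 + 0.49513 = 0.9997 bits

H(X|Y) = H(X,Y) - H(Y) = 1.8697 - 0.9997 = 0.8700 bits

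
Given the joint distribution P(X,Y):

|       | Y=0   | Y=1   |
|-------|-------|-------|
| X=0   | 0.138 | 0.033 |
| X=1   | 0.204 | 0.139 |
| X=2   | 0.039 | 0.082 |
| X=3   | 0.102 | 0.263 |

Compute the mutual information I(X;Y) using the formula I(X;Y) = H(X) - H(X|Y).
0.1224 bits

I(X;Y) = H(X) - H(X|Y)

Marginal of X (row sums):
  P(X=0) = 0.138 + 0.033 = 0.171
  P(X=1) = 0.204 + 0.139 = 0.343
  P(X=2) = 0.039 + 0.082 = 0.121
  P(X=3) = 0.102 + 0.263 = 0.365
H(X) = -[0.171·log₂(0.171) + 0.343·log₂(0.343) + 0.121·log₂(0.121) + 0.365·log₂(0.365)]
  = 0.4357 + 0.5295 + 0.3687 + 0.5307 = 1.8646 bits

Marginal of Y (column sums):
  P(Y=0) = 0.138 + 0.204 + 0.039 + 0.102 = 0.483
  P(Y=1) = 0.033 + 0.139 + 0.082 + 0.263 = 0.517
H(X|Y) = Σ_y P(y)·H(X|Y=y):
  Y=0: P(Y=0) = 0.483, P(X|Y=0) = (2/7, 68/161, 13/161, 34/161) → H(X|Y=0) = 1.8085
  Y=1: P(Y=1) = 0.517, P(X|Y=1) = (3/47, 139/517, 82/517, 263/517) → H(X|Y=1) = 1.6803
H(X|Y) = 0.483·1.8085 + 0.517·1.6803 = 1.7422 bits

I(X;Y) = H(X) - H(X|Y) = 1.8646 - 1.7422 = 0.1224 bits

Cross-check via I(X;Y) = H(X) + H(Y) - H(X,Y): computing H(Y) from the column sums and H(X,Y) from the 8 cells in the same way gives H(Y) = 0.9992 bits and H(X,Y) = 2.7414 bits, so
I(X;Y) = 1.8646 + 0.9992 - 2.7414 = 0.1224 bits ✓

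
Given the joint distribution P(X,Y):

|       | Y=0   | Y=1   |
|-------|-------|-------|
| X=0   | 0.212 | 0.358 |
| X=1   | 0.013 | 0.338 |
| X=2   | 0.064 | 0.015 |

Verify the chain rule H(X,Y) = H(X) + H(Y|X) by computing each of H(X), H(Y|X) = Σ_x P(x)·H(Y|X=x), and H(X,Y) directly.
H(X) = 1.2817 bits, H(Y|X) = 0.6783 bits, H(X,Y) = 1.9601 bits

Marginal of X (row sums):
  P(X=0) = 0.212 + 0.358 = 0.570
  P(X=1) = 0.013 + 0.338 = 0.351
  P(X=2) = 0.064 + 0.015 = 0.079
H(X) = -[0.570·log₂(0.570) + 0.351·log₂(0.351) + 0.079·log₂(0.079)]
  = 0.462251 + 0.530170 + 0.289298 = 1.2817 bits

H(Y|X) = Σ_x P(x)·H(Y|X=x):
  X=0: P(X=0) = 0.570, P(Y|X=0) = (106/285, 179/285) → H(Y|X=0) = 0.952142
  X=1: P(X=1) = 0.351, P(Y|X=1) = (1/27, 26/27) → H(Y|X=1) = 0.228538
  X=2: P(X=2) = 0.079, P(Y|X=2) = (64/79, 15/79) → H(Y|X=2) = 0.701207
H(Y|X) = 0.570·0.952142 + 0.351·0.228538 + 0.079·0.701207 = 0.6783 bits

H(X,Y) = -Σ_{x,y} P(x,y) log₂ P(x,y). Per-cell terms -P(x,y)·log₂P(x,y):
  X=0: 0.474427, 0.530545
  X=1: 0.081449, 0.528938
  X=2: 0.253810, 0.090883
Sum of the 6 terms: H(X,Y) = 1.9601 bits

Chain rule check:
  H(X) + H(Y|X) = 1.2817 + 0.6783 = 1.9600 bits
  H(X,Y) = 1.9601 bits
✓ Chain rule verified (Δ = 0.0001 is 4-dp rounding noise: each of the three values was rounded independently).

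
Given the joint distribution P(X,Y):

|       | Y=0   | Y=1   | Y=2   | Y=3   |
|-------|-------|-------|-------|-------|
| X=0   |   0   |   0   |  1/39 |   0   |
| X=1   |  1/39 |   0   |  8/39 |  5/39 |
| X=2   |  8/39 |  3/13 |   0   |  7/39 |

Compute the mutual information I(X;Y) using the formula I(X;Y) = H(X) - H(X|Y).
0.5634 bits

I(X;Y) = H(X) - H(X|Y)

Marginal of X (row sums):
  P(X=0) = 0 + 0 + 1/39 + 0 = 1/39
  P(X=1) = 1/39 + 0 + 8/39 + 5/39 = 14/39
  P(X=2) = 8/39 + 3/13 + 0 + 7/39 = 8/13
H(X) = -[(1/39)·log₂(1/39) + (14/39)·log₂(14/39) + (8/13)·log₂(8/13)]
  = 0.13552 + 0.53058 + 0.43104 = 1.09714 bits

Marginal of Y (column sums):
  P(Y=0) = 0 + 1/39 + 8/39 = 3/13
  P(Y=1) = 0 + 0 + 3/13 = 3/13
  P(Y=2) = 1/39 + 8/39 + 0 = 3/13
  P(Y=3) = 0 + 5/39 + 7/39 = 4/13
H(X|Y) = Σ_y P(y)·H(X|Y=y):
  Y=0: P(Y=0) = 3/13, P(X|Y=0) = (0, 1/9, 8/9) → H(X|Y=0) = 0.50326
  Y=1: P(Y=1) = 3/13, P(X|Y=1) = (0, 0, 1) → H(X|Y=1) = 0.00000
  Y=2: P(Y=2) = 3/13, P(X|Y=2) = (1/9, 8/9, 0) → H(X|Y=2) = 0.50326
  Y=3: P(Y=3) = 4/13, P(X|Y=3) = (0, 5/12, 7/12) → H(X|Y=3) = 0.97987
H(X|Y) = (3/13)·0.50326 + (3/13)·0.00000 + (3/13)·0.50326 + (4/13)·0.97987 = 0.53377 bits

I(X;Y) = H(X) - H(X|Y) = 1.09714 - 0.53377 = 0.5634 bits

Cross-check via I(X;Y) = H(X) + H(Y) - H(X,Y): computing H(Y) from the column sums and H(X,Y) from the 12 cells in the same way gives H(Y) = 1.98777 bits and H(X,Y) = 2.52154 bits, so
I(X;Y) = 1.09714 + 1.98777 - 2.52154 = 0.5634 bits ✓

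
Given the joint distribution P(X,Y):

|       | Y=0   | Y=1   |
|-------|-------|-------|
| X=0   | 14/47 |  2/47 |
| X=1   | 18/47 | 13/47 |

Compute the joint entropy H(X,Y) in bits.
1.7574 bits

H(X,Y) = -Σ_{x,y} P(x,y) log₂ P(x,y). Per-cell terms -P(x,y)·log₂P(x,y):
  X=0: 0.5205, 0.1938
  X=1: 0.5303, 0.5128
Sum of the 4 terms: H(X,Y) = 1.7574 bits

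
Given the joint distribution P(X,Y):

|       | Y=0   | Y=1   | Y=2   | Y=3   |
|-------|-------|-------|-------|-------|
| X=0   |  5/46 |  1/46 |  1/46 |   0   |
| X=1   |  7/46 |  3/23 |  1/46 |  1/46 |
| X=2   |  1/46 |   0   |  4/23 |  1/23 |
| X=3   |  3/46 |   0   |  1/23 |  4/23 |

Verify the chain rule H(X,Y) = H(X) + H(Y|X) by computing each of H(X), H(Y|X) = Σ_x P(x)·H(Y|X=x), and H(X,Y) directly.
H(X) = 1.9493 bits, H(Y|X) = 1.3237 bits, H(X,Y) = 3.2730 bits

Marginal of X (row sums):
  P(X=0) = 5/46 + 1/46 + 1/46 + 0 = 7/46
  P(X=1) = 7/46 + 3/23 + 1/46 + 1/46 = 15/46
  P(X=2) = 1/46 + 0 + 4/23 + 1/23 = 11/46
  P(X=3) = 3/46 + 0 + 1/23 + 4/23 = 13/46
H(X) = -[(7/46)·log₂(7/46) + (15/46)·log₂(15/46) + (11/46)·log₂(11/46) + (13/46)·log₂(13/46)]
  = 0.413336 + 0.527175 + 0.493596 + 0.515230 = 1.9493 bits

H(Y|X) = Σ_x P(x)·H(Y|X=x):
  X=0: P(X=0) = 7/46, P(Y|X=0) = (5/7, 1/7, 1/7, 0) → H(Y|X=0) = 1.148835
  X=1: P(X=1) = 15/46, P(Y|X=1) = (7/15, 2/5, 1/15, 1/15) → H(Y|X=1) = 1.562807
  X=2: P(X=2) = 11/46, P(Y|X=2) = (1/11, 0, 8/11, 2/11) → H(Y|X=2) = 1.095795
  X=3: P(X=3) = 13/46, P(Y|X=3) = (3/13, 0, 2/13, 8/13) → H(Y|X=3) = 1.334679
H(Y|X) = (7/46)·1.148835 + (15/46)·1.562807 + (11/46)·1.095795 + (13/46)·1.334679 = 1.3237 bits

H(X,Y) = -Σ_{x,y} P(x,y) log₂ P(x,y). Per-cell terms -P(x,y)·log₂P(x,y):
  X=0: 0.348004, 0.120077, 0.120077, 0.000000
  X=1: 0.413336, 0.383296, 0.120077, 0.120077
  X=2: 0.120077, 0.000000, 0.438880, 0.196677
  X=3: 0.256865, 0.000000, 0.196677, 0.438880
  (cells with P = 0 contribute 0)
Sum of the 16 terms: H(X,Y) = 3.2730 bits

Chain rule check:
  H(X) + H(Y|X) = 1.9493 + 1.3237 = 3.2730 bits
  H(X,Y) = 3.2730 bits
✓ Chain rule verified.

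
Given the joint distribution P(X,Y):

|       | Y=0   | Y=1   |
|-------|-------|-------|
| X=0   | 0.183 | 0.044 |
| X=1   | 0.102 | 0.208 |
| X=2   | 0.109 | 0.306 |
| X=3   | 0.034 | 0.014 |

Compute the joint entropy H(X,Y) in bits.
2.5771 bits

H(X,Y) = -Σ_{x,y} P(x,y) log₂ P(x,y). Per-cell terms -P(x,y)·log₂P(x,y):
  X=0: 0.448365, 0.198280
  X=1: 0.335923, 0.471192
  X=2: 0.348538, 0.522769
  X=3: 0.165863, 0.086218
Sum of the 8 terms: H(X,Y) = 2.5771 bits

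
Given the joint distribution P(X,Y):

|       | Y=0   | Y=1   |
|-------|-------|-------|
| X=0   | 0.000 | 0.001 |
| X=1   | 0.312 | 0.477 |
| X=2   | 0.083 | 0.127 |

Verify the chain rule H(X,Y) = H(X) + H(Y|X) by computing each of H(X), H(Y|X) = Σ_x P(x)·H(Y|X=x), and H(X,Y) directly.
H(X) = 0.7526 bits, H(Y|X) = 0.9672 bits, H(X,Y) = 1.7198 bits

Marginal of X (row sums):
  P(X=0) = 0.000 + 0.001 = 0.001
  P(X=1) = 0.312 + 0.477 = 0.789
  P(X=2) = 0.083 + 0.127 = 0.210
H(X) = -[0.001·log₂(0.001) + 0.789·log₂(0.789) + 0.210·log₂(0.210)]
  = 0.0100 + 0.2698 + 0.4728 = 0.7526 bits

H(Y|X) = Σ_x P(x)·H(Y|X=x):
  X=0: P(X=0) = 0.001, P(Y|X=0) = (0, 1) → H(Y|X=0) = 0.0000
  X=1: P(X=1) = 0.789, P(Y|X=1) = (104/263, 159/263) → H(Y|X=1) = 0.9682
  X=2: P(X=2) = 0.210, P(Y|X=2) = (83/210, 127/210) → H(Y|X=2) = 0.9681
H(Y|X) = 0.001·0.0000 + 0.789·0.9682 + 0.210·0.9681 = 0.9672 bits

H(X,Y) = -Σ_{x,y} P(x,y) log₂ P(x,y). Per-cell terms -P(x,y)·log₂P(x,y):
  X=0: 0.0000, 0.0100
  X=1: 0.5243, 0.5094
  X=2: 0.2980, 0.3781
  (cells with P = 0 contribute 0)
Sum of the 6 terms: H(X,Y) = 1.7198 bits

Chain rule check:
  H(X) + H(Y|X) = 0.7526 + 0.9672 = 1.7198 bits
  H(X,Y) = 1.7198 bits
✓ Chain rule verified.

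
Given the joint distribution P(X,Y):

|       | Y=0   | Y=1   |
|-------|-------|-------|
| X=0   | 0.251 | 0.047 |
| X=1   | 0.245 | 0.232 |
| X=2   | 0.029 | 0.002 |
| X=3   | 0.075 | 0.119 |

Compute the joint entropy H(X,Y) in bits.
2.5058 bits

H(X,Y) = -Σ_{x,y} P(x,y) log₂ P(x,y). Per-cell terms -P(x,y)·log₂P(x,y):
  X=0: 0.50055, 0.20733
  X=1: 0.49714, 0.48901
  X=2: 0.14813, 0.01793
  X=3: 0.28027, 0.36545
Sum of the 8 terms: H(X,Y) = 2.5058 bits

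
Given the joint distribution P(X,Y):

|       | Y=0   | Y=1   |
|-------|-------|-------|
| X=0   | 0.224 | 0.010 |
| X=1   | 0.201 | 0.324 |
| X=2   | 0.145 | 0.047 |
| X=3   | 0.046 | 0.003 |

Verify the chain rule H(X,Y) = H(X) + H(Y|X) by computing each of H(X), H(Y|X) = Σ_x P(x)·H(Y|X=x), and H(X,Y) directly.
H(X) = 1.6487 bits, H(Y|X) = 0.7341 bits, H(X,Y) = 2.3828 bits

Marginal of X (row sums):
  P(X=0) = 0.224 + 0.010 = 0.234
  P(X=1) = 0.201 + 0.324 = 0.525
  P(X=2) = 0.145 + 0.047 = 0.192
  P(X=3) = 0.046 + 0.003 = 0.049
H(X) = -[0.234·log₂(0.234) + 0.525·log₂(0.525) + 0.192·log₂(0.192) + 0.049·log₂(0.049)]
  = 0.490328 + 0.488046 + 0.457118 + 0.213203 = 1.6487 bits

H(Y|X) = Σ_x P(x)·H(Y|X=x):
  X=0: P(X=0) = 0.234, P(Y|X=0) = (112/117, 5/117) → H(Y|X=0) = 0.254695
  X=1: P(X=1) = 0.525, P(Y|X=1) = (67/175, 108/175) → H(Y|X=1) = 0.960035
  X=2: P(X=2) = 0.192, P(Y|X=2) = (145/192, 47/192) → H(Y|X=2) = 0.802918
  X=3: P(X=3) = 0.049, P(Y|X=3) = (46/49, 3/49) → H(Y|X=3) = 0.332287
H(Y|X) = 0.234·0.254695 + 0.525·0.960035 + 0.192·0.802918 + 0.049·0.332287 = 0.7341 bits

H(X,Y) = -Σ_{x,y} P(x,y) log₂ P(x,y). Per-cell terms -P(x,y)·log₂P(x,y):
  X=0: 0.483488, 0.066439
  X=1: 0.465261, 0.526803
  X=2: 0.403952, 0.207326
  X=3: 0.204342, 0.025142
Sum of the 8 terms: H(X,Y) = 2.3828 bits

Chain rule check:
  H(X) + H(Y|X) = 1.6487 + 0.7341 = 2.3828 bits
  H(X,Y) = 2.3828 bits
✓ Chain rule verified.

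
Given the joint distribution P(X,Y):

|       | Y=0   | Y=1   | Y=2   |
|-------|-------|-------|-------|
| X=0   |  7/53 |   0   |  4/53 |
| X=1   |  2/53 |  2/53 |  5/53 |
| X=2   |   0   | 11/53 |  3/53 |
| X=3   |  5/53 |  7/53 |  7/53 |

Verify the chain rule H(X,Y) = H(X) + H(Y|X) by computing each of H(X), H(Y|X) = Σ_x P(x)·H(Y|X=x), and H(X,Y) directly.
H(X) = 1.9431 bits, H(Y|X) = 1.2003 bits, H(X,Y) = 3.1433 bits

Marginal of X (row sums):
  P(X=0) = 7/53 + 0 + 4/53 = 11/53
  P(X=1) = 2/53 + 2/53 + 5/53 = 9/53
  P(X=2) = 0 + 11/53 + 3/53 = 14/53
  P(X=3) = 5/53 + 7/53 + 7/53 = 19/53
H(X) = -[(11/53)·log₂(11/53) + (9/53)·log₂(9/53) + (14/53)·log₂(14/53) + (19/53)·log₂(19/53)]
  = 0.470818 + 0.434377 + 0.507319 + 0.530564 = 1.9431 bits

H(Y|X) = Σ_x P(x)·H(Y|X=x):
  X=0: P(X=0) = 11/53, P(Y|X=0) = (7/11, 0, 4/11) → H(Y|X=0) = 0.945660
  X=1: P(X=1) = 9/53, P(Y|X=1) = (2/9, 2/9, 5/9) → H(Y|X=1) = 1.435521
  X=2: P(X=2) = 14/53, P(Y|X=2) = (0, 11/14, 3/14) → H(Y|X=2) = 0.749595
  X=3: P(X=3) = 19/53, P(Y|X=3) = (5/19, 7/19, 7/19) → H(Y|X=3) = 1.568316
H(Y|X) = (11/53)·0.945660 + (9/53)·1.435521 + (14/53)·0.749595 + (19/53)·1.568316 = 1.2003 bits

H(X,Y) = -Σ_{x,y} P(x,y) log₂ P(x,y). Per-cell terms -P(x,y)·log₂P(x,y):
  X=0: 0.385735, 0.000000, 0.281352
  X=1: 0.178412, 0.178412, 0.321320
  X=2: 0.000000, 0.470818, 0.234507
  X=3: 0.321320, 0.385735, 0.385735
  (cells with P = 0 contribute 0)
Sum of the 12 terms: H(X,Y) = 3.1433 bits

Chain rule check:
  H(X) + H(Y|X) = 1.9431 + 1.2003 = 3.1434 bits
  H(X,Y) = 3.1433 bits
✓ Chain rule verified (Δ = 0.0001 is 4-dp rounding noise: each of the three values was rounded independently).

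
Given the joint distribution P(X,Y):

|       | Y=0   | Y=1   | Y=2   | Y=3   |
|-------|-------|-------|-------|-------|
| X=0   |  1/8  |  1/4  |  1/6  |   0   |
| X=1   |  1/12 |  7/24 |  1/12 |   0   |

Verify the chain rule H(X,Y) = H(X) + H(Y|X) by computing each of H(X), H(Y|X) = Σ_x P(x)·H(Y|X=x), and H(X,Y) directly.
H(X) = 0.9950 bits, H(Y|X) = 1.4268 bits, H(X,Y) = 2.4218 bits

Marginal of X (row sums):
  P(X=0) = 1/8 + 1/4 + 1/6 + 0 = 13/24
  P(X=1) = 1/12 + 7/24 + 1/12 + 0 = 11/24
H(X) = -[(13/24)·log₂(13/24) + (11/24)·log₂(11/24)]
  = 0.47912 + 0.51587 = 0.9950 bits

H(Y|X) = Σ_x P(x)·H(Y|X=x):
  X=0: P(X=0) = 13/24, P(Y|X=0) = (3/13, 6/13, 4/13, 0) → H(Y|X=0) = 1.52623
  X=1: P(X=1) = 11/24, P(Y|X=1) = (2/11, 7/11, 2/11, 0) → H(Y|X=1) = 1.30930
H(Y|X) = (13/24)·1.52623 + (11/24)·1.30930 = 1.4268 bits

H(X,Y) = -Σ_{x,y} P(x,y) log₂ P(x,y). Per-cell terms -P(x,y)·log₂P(x,y):
  X=0: 0.37500, 0.50000, 0.43083, 0.00000
  X=1: 0.29875, 0.51847, 0.29875, 0.00000
  (cells with P = 0 contribute 0)
Sum of the 8 terms: H(X,Y) = 2.4218 bits

Chain rule check:
  H(X) + H(Y|X) = 0.9950 + 1.4268 = 2.4218 bits
  H(X,Y) = 2.4218 bits
✓ Chain rule verified.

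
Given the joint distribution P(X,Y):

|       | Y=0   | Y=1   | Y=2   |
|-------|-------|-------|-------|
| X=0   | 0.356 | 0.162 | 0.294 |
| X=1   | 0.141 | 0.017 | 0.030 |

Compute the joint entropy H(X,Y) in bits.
2.1253 bits

H(X,Y) = -Σ_{x,y} P(x,y) log₂ P(x,y). Per-cell terms -P(x,y)·log₂P(x,y):
  X=0: 0.5305, 0.4254, 0.5192
  X=1: 0.3985, 0.0999, 0.1518
Sum of the 6 terms: H(X,Y) = 2.1253 bits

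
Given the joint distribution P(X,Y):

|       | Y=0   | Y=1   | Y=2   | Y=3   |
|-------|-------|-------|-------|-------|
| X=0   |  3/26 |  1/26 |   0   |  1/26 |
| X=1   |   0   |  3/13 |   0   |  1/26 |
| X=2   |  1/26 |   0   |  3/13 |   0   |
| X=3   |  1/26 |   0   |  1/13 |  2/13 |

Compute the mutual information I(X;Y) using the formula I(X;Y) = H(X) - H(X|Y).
1.0250 bits

I(X;Y) = H(X) - H(X|Y)

Marginal of X (row sums):
  P(X=0) = 3/26 + 1/26 + 0 + 1/26 = 5/26
  P(X=1) = 0 + 3/13 + 0 + 1/26 = 7/26
  P(X=2) = 1/26 + 0 + 3/13 + 0 = 7/26
  P(X=3) = 1/26 + 0 + 1/13 + 2/13 = 7/26
H(X) = -[(5/26)·log₂(5/26) + (7/26)·log₂(7/26) + (7/26)·log₂(7/26) + (7/26)·log₂(7/26)]
  = 0.457406 + 0.509677 + 0.509677 + 0.509677 = 1.98644 bits

Marginal of Y (column sums):
  P(Y=0) = 3/26 + 0 + 1/26 + 1/26 = 5/26
  P(Y=1) = 1/26 + 3/13 + 0 + 0 = 7/26
  P(Y=2) = 0 + 0 + 3/13 + 1/13 = 4/13
  P(Y=3) = 1/26 + 1/26 + 0 + 2/13 = 3/13
H(X|Y) = Σ_y P(y)·H(X|Y=y):
  Y=0: P(Y=0) = 5/26, P(X|Y=0) = (3/5, 0, 1/5, 1/5) → H(X|Y=0) = 1.370951
  Y=1: P(Y=1) = 7/26, P(X|Y=1) = (1/7, 6/7, 0, 0) → H(X|Y=1) = 0.591673
  Y=2: P(Y=2) = 4/13, P(X|Y=2) = (0, 0, 3/4, 1/4) → H(X|Y=2) = 0.811278
  Y=3: P(Y=3) = 3/13, P(X|Y=3) = (1/6, 1/6, 0, 2/3) → H(X|Y=3) = 1.251629
H(X|Y) = (5/26)·1.370951 + (7/26)·0.591673 + (4/13)·0.811278 + (3/13)·1.251629 = 0.96140 bits

I(X;Y) = H(X) - H(X|Y) = 1.98644 - 0.96140 = 1.0250 bits

Cross-check via I(X;Y) = H(X) + H(Y) - H(X,Y): computing H(Y) from the column sums and H(X,Y) from the 16 cells in the same way gives H(Y) = 1.97848 bits and H(X,Y) = 2.93988 bits, so
I(X;Y) = 1.98644 + 1.97848 - 2.93988 = 1.0250 bits ✓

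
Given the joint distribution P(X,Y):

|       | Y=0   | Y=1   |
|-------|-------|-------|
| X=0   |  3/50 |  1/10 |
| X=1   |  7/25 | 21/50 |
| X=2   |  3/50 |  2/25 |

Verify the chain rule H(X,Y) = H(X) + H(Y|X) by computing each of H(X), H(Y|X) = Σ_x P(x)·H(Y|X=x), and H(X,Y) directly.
H(X) = 1.1803 bits, H(Y|X) = 0.9703 bits, H(X,Y) = 2.1506 bits

Marginal of X (row sums):
  P(X=0) = 3/50 + 1/10 = 4/25
  P(X=1) = 7/25 + 21/50 = 7/10
  P(X=2) = 3/50 + 2/25 = 7/50
H(X) = -[(4/25)·log₂(4/25) + (7/10)·log₂(7/10) + (7/50)·log₂(7/50)]
  = 0.42302 + 0.36020 + 0.39711 = 1.1803 bits

H(Y|X) = Σ_x P(x)·H(Y|X=x):
  X=0: P(X=0) = 4/25, P(Y|X=0) = (3/8, 5/8) → H(Y|X=0) = 0.95443
  X=1: P(X=1) = 7/10, P(Y|X=1) = (2/5, 3/5) → H(Y|X=1) = 0.97095
  X=2: P(X=2) = 7/50, P(Y|X=2) = (3/7, 4/7) → H(Y|X=2) = 0.98523
H(Y|X) = (4/25)·0.95443 + (7/10)·0.97095 + (7/50)·0.98523 = 0.9703 bits

H(X,Y) = -Σ_{x,y} P(x,y) log₂ P(x,y). Per-cell terms -P(x,y)·log₂P(x,y):
  X=0: 0.24353, 0.33219
  X=1: 0.51422, 0.52565
  X=2: 0.24353, 0.29151
Sum of the 6 terms: H(X,Y) = 2.1506 bits

Chain rule check:
  H(X) + H(Y|X) = 1.1803 + 0.9703 = 2.1506 bits
  H(X,Y) = 2.1506 bits
✓ Chain rule verified.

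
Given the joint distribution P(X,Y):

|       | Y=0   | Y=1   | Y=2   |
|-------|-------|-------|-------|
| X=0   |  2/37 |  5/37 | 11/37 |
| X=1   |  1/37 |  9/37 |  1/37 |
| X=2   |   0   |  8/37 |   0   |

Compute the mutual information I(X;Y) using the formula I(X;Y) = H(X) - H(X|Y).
0.3770 bits

I(X;Y) = H(X) - H(X|Y)

Marginal of X (row sums):
  P(X=0) = 2/37 + 5/37 + 11/37 = 18/37
  P(X=1) = 1/37 + 9/37 + 1/37 = 11/37
  P(X=2) = 0 + 8/37 + 0 = 8/37
H(X) = -[(18/37)·log₂(18/37) + (11/37)·log₂(11/37) + (8/37)·log₂(8/37)]
  = 0.5057 + 0.5203 + 0.4777 = 1.5037 bits

Marginal of Y (column sums):
  P(Y=0) = 2/37 + 1/37 + 0 = 3/37
  P(Y=1) = 5/37 + 9/37 + 8/37 = 22/37
  P(Y=2) = 11/37 + 1/37 + 0 = 12/37
H(X|Y) = Σ_y P(y)·H(X|Y=y):
  Y=0: P(Y=0) = 3/37, P(X|Y=0) = (2/3, 1/3, 0) → H(X|Y=0) = 0.9183
  Y=1: P(Y=1) = 22/37, P(X|Y=1) = (5/22, 9/22, 4/11) → H(X|Y=1) = 1.5440
  Y=2: P(Y=2) = 12/37, P(X|Y=2) = (11/12, 1/12, 0) → H(X|Y=2) = 0.4138
H(X|Y) = (3/37)·0.9183 + (22/37)·1.5440 + (12/37)·0.4138 = 1.1267 bits

I(X;Y) = H(X) - H(X|Y) = 1.5037 - 1.1267 = 0.3770 bits

Cross-check via I(X;Y) = H(X) + H(Y) - H(X,Y): computing H(Y) from the column sums and H(X,Y) from the 9 cells in the same way gives H(Y) = 1.2667 bits and H(X,Y) = 2.3934 bits, so
I(X;Y) = 1.5037 + 1.2667 - 2.3934 = 0.3770 bits ✓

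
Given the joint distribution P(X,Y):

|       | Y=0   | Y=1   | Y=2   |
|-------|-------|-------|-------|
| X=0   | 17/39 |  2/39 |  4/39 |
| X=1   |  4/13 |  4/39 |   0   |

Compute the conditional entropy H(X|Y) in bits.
0.8688 bits

H(X|Y) = H(X,Y) - H(Y)

H(X,Y) = -Σ_{x,y} P(x,y) log₂ P(x,y). Per-cell terms -P(x,y)·log₂P(x,y):
  X=0: 0.522179, 0.219764, 0.336964
  X=1: 0.523212, 0.336964, 0.000000
  (cells with P = 0 contribute 0)
Sum of the 6 terms: H(X,Y) = 1.93908 bits

Marginal of Y (column sums):
  P(Y=0) = 17/39 + 4/13 = 29/39
  P(Y=1) = 2/39 + 4/39 = 2/13
  P(Y=2) = 4/39 + 0 = 4/39
H(Y) = -[(29/39)·log₂(29/39) + (2/13)·log₂(2/13) + (4/39)·log₂(4/39)]
  = 0.317826 + 0.415452 + 0.336964 = 1.07024 bits

H(X|Y) = H(X,Y) - H(Y) = 1.93908 - 1.07024 = 0.8688 bits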